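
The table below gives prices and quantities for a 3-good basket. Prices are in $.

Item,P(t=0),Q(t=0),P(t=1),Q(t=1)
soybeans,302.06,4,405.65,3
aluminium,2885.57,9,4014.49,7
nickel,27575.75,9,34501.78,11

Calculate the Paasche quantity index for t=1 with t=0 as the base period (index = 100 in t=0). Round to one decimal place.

Paasche quantity index uses current-period prices as weights.
ΣP(t=1)·Q(t=1) = 405.65×3 + 4014.49×7 + 34501.78×11 = 1216.95 + 28101.43 + 379519.58 = 408837.96
ΣP(t=1)·Q(t=0) = 405.65×4 + 4014.49×9 + 34501.78×9 = 1622.6 + 36130.41 + 310516.02 = 348269.03
Index = 408837.96 / 348269.03 × 100 = 117.3914

117.4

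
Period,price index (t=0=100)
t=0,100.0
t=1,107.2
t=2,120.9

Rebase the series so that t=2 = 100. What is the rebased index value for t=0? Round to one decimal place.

82.7

Rebased(t=0) = 100.0 / 120.9 × 100 = 82.7130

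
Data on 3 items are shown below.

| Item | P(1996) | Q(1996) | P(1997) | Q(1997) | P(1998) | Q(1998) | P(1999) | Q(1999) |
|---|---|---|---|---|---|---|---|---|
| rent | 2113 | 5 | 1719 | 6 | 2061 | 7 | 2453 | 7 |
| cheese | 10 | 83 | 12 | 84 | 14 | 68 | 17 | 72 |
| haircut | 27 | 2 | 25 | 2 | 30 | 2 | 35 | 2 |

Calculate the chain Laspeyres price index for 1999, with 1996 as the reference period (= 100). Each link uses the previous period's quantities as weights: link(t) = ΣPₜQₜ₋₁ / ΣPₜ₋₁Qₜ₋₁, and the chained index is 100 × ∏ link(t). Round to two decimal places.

Link 1996→1997:
ΣP(1997)Q(1996) = 1719×5 + 12×83 + 25×2 = 8595 + 996 + 50 = 9641
ΣP(1996)Q(1996) = 2113×5 + 10×83 + 27×2 = 10565 + 830 + 54 = 11449
link = 9641/11449 = 0.842082
Link 1997→1998:
ΣP(1998)Q(1997) = 2061×6 + 14×84 + 30×2 = 12366 + 1176 + 60 = 13602
ΣP(1997)Q(1997) = 1719×6 + 12×84 + 25×2 = 10314 + 1008 + 50 = 11372
link = 13602/11372 = 1.196096
Link 1998→1999:
ΣP(1999)Q(1998) = 2453×7 + 17×68 + 35×2 = 17171 + 1156 + 70 = 18397
ΣP(1998)Q(1998) = 2061×7 + 14×68 + 30×2 = 14427 + 952 + 60 = 15439
link = 18397/15439 = 1.191593
Chained index = 100 × 0.842082 × 1.196096 × 1.191593 = 120.0185

120.02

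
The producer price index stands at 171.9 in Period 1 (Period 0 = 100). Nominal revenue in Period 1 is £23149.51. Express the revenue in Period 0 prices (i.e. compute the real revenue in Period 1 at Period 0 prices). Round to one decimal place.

Real = Nominal ÷ (Index/100) = 23149.51 ÷ (171.9/100)
     = 23149.51 ÷ 1.719 = 13466.8470

13466.8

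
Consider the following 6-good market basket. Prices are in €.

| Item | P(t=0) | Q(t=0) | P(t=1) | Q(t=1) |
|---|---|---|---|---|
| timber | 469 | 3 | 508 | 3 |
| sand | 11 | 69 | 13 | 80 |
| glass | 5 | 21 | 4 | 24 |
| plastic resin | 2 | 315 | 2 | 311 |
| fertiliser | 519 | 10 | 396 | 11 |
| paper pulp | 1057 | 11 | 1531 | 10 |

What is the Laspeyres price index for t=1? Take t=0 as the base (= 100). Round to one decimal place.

121.4

Laspeyres price index uses base-period quantities as weights.
ΣP(t=1)·Q(t=0) = 508×3 + 13×69 + 4×21 + 2×315 + 396×10 + 1531×11 = 1524 + 897 + 84 + 630 + 3960 + 16841 = 23936
ΣP(t=0)·Q(t=0) = 469×3 + 11×69 + 5×21 + 2×315 + 519×10 + 1057×11 = 1407 + 759 + 105 + 630 + 5190 + 11627 = 19718
Index = 23936 / 19718 × 100 = 121.3916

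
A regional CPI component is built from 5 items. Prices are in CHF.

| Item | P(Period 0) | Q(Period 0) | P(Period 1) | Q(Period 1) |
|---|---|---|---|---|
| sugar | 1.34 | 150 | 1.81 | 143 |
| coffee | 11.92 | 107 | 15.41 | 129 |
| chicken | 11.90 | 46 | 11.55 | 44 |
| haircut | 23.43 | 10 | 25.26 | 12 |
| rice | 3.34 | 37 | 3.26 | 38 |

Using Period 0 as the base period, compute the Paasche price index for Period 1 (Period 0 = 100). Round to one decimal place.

Paasche price index uses current-period quantities as weights.
ΣP(Period 1)·Q(Period 1) = 1.81×143 + 15.41×129 + 11.55×44 + 25.26×12 + 3.26×38 = 258.83 + 1987.89 + 508.2 + 303.12 + 123.88 = 3181.92
ΣP(Period 0)·Q(Period 1) = 1.34×143 + 11.92×129 + 11.90×44 + 23.43×12 + 3.34×38 = 191.62 + 1537.68 + 523.6 + 281.16 + 126.92 = 2660.98
Index = 3181.92 / 2660.98 × 100 = 119.5770

119.6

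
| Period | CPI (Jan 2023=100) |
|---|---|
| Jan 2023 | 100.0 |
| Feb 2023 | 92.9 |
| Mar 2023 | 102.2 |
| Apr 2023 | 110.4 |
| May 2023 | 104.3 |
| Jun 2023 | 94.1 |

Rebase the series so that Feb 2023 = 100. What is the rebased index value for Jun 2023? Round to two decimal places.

Rebased(Jun 2023) = 94.1 / 92.9 × 100 = 101.2917

101.29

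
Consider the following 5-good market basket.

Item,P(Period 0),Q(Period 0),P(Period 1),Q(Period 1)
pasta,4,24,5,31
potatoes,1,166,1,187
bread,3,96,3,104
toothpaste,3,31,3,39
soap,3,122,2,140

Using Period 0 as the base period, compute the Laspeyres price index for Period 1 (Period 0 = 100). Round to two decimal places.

Laspeyres price index uses base-period quantities as weights.
ΣP(Period 1)·Q(Period 0) = 5×24 + 1×166 + 3×96 + 3×31 + 2×122 = 120 + 166 + 288 + 93 + 244 = 911
ΣP(Period 0)·Q(Period 0) = 4×24 + 1×166 + 3×96 + 3×31 + 3×122 = 96 + 166 + 288 + 93 + 366 = 1009
Index = 911 / 1009 × 100 = 90.2874

90.29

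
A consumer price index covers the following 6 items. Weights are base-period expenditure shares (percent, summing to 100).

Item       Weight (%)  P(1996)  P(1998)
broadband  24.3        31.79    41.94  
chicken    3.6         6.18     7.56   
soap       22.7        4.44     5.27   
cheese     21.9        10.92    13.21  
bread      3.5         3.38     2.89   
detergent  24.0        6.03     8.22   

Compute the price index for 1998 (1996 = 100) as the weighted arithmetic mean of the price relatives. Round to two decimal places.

broadband: 24.3 × (41.94/31.79) = 24.3 × 1.319283 = 32.0586
chicken: 3.6 × (7.56/6.18) = 3.6 × 1.223301 = 4.4039
soap: 22.7 × (5.27/4.44) = 22.7 × 1.186937 = 26.9435
cheese: 21.9 × (13.21/10.92) = 21.9 × 1.209707 = 26.4926
bread: 3.5 × (2.89/3.38) = 3.5 × 0.855030 = 2.9926
detergent: 24.0 × (8.22/6.03) = 24.0 × 1.363184 = 32.7164
Index = Σ wᵢ·(p₁ᵢ/p₀ᵢ) = 32.0586 + 4.4039 + 26.9435 + 26.4926 + 2.9926 + 32.7164 = 125.6075

125.61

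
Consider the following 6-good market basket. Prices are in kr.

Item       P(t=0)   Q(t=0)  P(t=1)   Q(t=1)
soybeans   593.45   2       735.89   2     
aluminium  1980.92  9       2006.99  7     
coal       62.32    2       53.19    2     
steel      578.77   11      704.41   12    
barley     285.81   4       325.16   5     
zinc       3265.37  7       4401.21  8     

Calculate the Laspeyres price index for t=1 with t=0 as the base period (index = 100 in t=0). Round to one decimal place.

120.2

Laspeyres price index uses base-period quantities as weights.
ΣP(t=1)·Q(t=0) = 735.89×2 + 2006.99×9 + 53.19×2 + 704.41×11 + 325.16×4 + 4401.21×7 = 1471.78 + 18062.91 + 106.38 + 7748.51 + 1300.64 + 30808.47 = 59498.69
ΣP(t=0)·Q(t=0) = 593.45×2 + 1980.92×9 + 62.32×2 + 578.77×11 + 285.81×4 + 3265.37×7 = 1186.9 + 17828.28 + 124.64 + 6366.47 + 1143.24 + 22857.59 = 49507.12
Index = 59498.69 / 49507.12 × 100 = 120.1821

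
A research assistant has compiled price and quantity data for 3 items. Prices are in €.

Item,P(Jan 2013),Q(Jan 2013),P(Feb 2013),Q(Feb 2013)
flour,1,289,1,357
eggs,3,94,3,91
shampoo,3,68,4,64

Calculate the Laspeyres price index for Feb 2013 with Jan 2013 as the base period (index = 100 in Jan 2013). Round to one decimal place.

108.8

Laspeyres price index uses base-period quantities as weights.
ΣP(Feb 2013)·Q(Jan 2013) = 1×289 + 3×94 + 4×68 = 289 + 282 + 272 = 843
ΣP(Jan 2013)·Q(Jan 2013) = 1×289 + 3×94 + 3×68 = 289 + 282 + 204 = 775
Index = 843 / 775 × 100 = 108.7742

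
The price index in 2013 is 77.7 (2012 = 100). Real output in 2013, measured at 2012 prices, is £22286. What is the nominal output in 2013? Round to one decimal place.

17316.2

Nominal = Real × (Index/100) = 22286 × (77.7/100)
        = 22286 × 0.777 = 17316.2220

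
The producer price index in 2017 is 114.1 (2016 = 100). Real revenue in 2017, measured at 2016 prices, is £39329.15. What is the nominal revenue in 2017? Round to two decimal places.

44874.56

Nominal = Real × (Index/100) = 39329.15 × (114.1/100)
        = 39329.15 × 1.141 = 44874.5602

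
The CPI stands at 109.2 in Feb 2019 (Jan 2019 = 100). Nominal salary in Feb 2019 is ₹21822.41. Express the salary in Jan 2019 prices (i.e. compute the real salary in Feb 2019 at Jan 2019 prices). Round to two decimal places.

19983.89

Real = Nominal ÷ (Index/100) = 21822.41 ÷ (109.2/100)
     = 21822.41 ÷ 1.092 = 19983.8919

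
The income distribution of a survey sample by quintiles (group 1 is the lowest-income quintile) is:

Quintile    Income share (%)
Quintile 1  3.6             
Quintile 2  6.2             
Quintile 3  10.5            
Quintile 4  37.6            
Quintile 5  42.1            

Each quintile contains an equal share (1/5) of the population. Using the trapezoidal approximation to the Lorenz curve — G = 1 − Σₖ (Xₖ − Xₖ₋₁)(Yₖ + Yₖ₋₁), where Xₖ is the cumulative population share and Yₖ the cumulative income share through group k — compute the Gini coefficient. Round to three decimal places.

0.434

Cumulative income shares Yₖ: 0.0360, 0.0980, 0.2030, 0.5790, 1.0000
Σ (Xₖ−Xₖ₋₁)(Yₖ+Yₖ₋₁) = (1/5)(0.0360+0.0000) + (1/5)(0.0980+0.0360) + (1/5)(0.2030+0.0980) + (1/5)(0.5790+0.2030) + (1/5)(1.0000+0.5790)
  = 0.0072 + 0.0268 + 0.0602 + 0.1564 + 0.3158 = 0.5664
G = 1 − 0.5664 = 0.4336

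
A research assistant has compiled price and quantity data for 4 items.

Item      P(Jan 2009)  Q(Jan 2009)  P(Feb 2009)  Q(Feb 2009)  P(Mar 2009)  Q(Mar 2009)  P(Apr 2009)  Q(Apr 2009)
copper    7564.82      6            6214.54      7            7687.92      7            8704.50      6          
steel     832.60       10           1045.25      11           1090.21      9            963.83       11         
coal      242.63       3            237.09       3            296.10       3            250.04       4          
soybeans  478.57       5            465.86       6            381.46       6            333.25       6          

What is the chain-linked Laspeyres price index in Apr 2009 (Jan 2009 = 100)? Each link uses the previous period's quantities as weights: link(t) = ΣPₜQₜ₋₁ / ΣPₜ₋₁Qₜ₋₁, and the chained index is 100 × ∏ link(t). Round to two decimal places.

114.10

Link Jan 2009→Feb 2009:
ΣP(Feb 2009)Q(Jan 2009) = 6214.54×6 + 1045.25×10 + 237.09×3 + 465.86×5 = 37287.24 + 10452.5 + 711.27 + 2329.3 = 50780.31
ΣP(Jan 2009)Q(Jan 2009) = 7564.82×6 + 832.60×10 + 242.63×3 + 478.57×5 = 45388.92 + 8326 + 727.89 + 2392.85 = 56835.66
link = 50780.31/56835.66 = 0.893459
Link Feb 2009→Mar 2009:
ΣP(Mar 2009)Q(Feb 2009) = 7687.92×7 + 1090.21×11 + 296.10×3 + 381.46×6 = 53815.44 + 11992.31 + 888.3 + 2288.76 = 68984.81
ΣP(Feb 2009)Q(Feb 2009) = 6214.54×7 + 1045.25×11 + 237.09×3 + 465.86×6 = 43501.78 + 11497.75 + 711.27 + 2795.16 = 58505.96
link = 68984.81/58505.96 = 1.179107
Link Mar 2009→Apr 2009:
ΣP(Apr 2009)Q(Mar 2009) = 8704.50×7 + 963.83×9 + 250.04×3 + 333.25×6 = 60931.5 + 8674.47 + 750.12 + 1999.5 = 72355.59
ΣP(Mar 2009)Q(Mar 2009) = 7687.92×7 + 1090.21×9 + 296.10×3 + 381.46×6 = 53815.44 + 9811.89 + 888.3 + 2288.76 = 66804.39
link = 72355.59/66804.39 = 1.083096
Chained index = 100 × 0.893459 × 1.179107 × 1.083096 = 114.1024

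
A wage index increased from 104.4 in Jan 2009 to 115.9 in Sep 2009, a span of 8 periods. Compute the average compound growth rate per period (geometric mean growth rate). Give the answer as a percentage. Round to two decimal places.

1.31%

Growth factor = (115.9/104.4)^(1/8) = (1.110153)^(1/8) = 1.013148
Growth rate = 1.013148 − 1 = 0.013148 = 1.3148%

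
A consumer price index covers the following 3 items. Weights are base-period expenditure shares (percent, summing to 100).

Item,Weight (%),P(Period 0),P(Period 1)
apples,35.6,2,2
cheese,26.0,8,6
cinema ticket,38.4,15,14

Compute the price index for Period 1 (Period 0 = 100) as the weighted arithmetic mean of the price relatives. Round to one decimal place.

90.9

apples: 35.6 × (2/2) = 35.6 × 1.000000 = 35.6000
cheese: 26.0 × (6/8) = 26.0 × 0.750000 = 19.5000
cinema ticket: 38.4 × (14/15) = 38.4 × 0.933333 = 35.8400
Index = Σ wᵢ·(p₁ᵢ/p₀ᵢ) = 35.6000 + 19.5000 + 35.8400 = 90.9400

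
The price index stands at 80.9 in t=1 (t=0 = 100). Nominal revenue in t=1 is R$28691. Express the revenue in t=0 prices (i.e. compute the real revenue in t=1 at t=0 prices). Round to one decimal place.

35464.8

Real = Nominal ÷ (Index/100) = 28691 ÷ (80.9/100)
     = 28691 ÷ 0.809 = 35464.7713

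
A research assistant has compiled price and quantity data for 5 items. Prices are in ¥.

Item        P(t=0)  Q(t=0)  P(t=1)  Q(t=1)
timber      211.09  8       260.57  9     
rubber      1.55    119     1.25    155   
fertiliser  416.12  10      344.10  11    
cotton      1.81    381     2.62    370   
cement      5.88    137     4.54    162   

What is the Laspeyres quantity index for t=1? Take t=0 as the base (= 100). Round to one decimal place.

Laspeyres quantity index uses base-period prices as weights.
ΣP(t=0)·Q(t=1) = 211.09×9 + 1.55×155 + 416.12×11 + 1.81×370 + 5.88×162 = 1899.81 + 240.25 + 4577.32 + 669.7 + 952.56 = 8339.64
ΣP(t=0)·Q(t=0) = 211.09×8 + 1.55×119 + 416.12×10 + 1.81×381 + 5.88×137 = 1688.72 + 184.45 + 4161.2 + 689.61 + 805.56 = 7529.54
Index = 8339.64 / 7529.54 × 100 = 110.7590

110.8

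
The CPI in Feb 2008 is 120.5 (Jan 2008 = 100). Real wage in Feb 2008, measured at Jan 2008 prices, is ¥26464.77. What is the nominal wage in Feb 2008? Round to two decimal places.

Nominal = Real × (Index/100) = 26464.77 × (120.5/100)
        = 26464.77 × 1.205 = 31890.0479

31890.05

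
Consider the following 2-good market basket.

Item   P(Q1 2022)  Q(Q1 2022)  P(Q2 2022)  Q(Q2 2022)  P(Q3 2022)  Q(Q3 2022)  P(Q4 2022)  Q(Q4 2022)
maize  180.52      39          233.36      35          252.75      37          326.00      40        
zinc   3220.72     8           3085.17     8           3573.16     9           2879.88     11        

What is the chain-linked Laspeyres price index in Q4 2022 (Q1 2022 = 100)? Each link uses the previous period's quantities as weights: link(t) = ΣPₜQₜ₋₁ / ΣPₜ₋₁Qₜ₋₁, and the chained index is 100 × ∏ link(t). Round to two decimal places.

Link Q1 2022→Q2 2022:
ΣP(Q2 2022)Q(Q1 2022) = 233.36×39 + 3085.17×8 = 9101.04 + 24681.36 = 33782.4
ΣP(Q1 2022)Q(Q1 2022) = 180.52×39 + 3220.72×8 = 7040.28 + 25765.76 = 32806.04
link = 33782.4/32806.04 = 1.029762
Link Q2 2022→Q3 2022:
ΣP(Q3 2022)Q(Q2 2022) = 252.75×35 + 3573.16×8 = 8846.25 + 28585.28 = 37431.53
ΣP(Q2 2022)Q(Q2 2022) = 233.36×35 + 3085.17×8 = 8167.6 + 24681.36 = 32848.96
link = 37431.53/32848.96 = 1.139504
Link Q3 2022→Q4 2022:
ΣP(Q4 2022)Q(Q3 2022) = 326.00×37 + 2879.88×9 = 12062 + 25918.92 = 37980.92
ΣP(Q3 2022)Q(Q3 2022) = 252.75×37 + 3573.16×9 = 9351.75 + 32158.44 = 41510.19
link = 37980.92/41510.19 = 0.914978
Chained index = 100 × 1.029762 × 1.139504 × 0.914978 = 107.3652

107.37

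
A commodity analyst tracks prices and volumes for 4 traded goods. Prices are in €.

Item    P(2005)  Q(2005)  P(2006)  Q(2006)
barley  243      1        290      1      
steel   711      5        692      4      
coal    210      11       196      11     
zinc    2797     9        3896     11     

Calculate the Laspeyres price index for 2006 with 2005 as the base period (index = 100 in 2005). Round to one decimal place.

Laspeyres price index uses base-period quantities as weights.
ΣP(2006)·Q(2005) = 290×1 + 692×5 + 196×11 + 3896×9 = 290 + 3460 + 2156 + 35064 = 40970
ΣP(2005)·Q(2005) = 243×1 + 711×5 + 210×11 + 2797×9 = 243 + 3555 + 2310 + 25173 = 31281
Index = 40970 / 31281 × 100 = 130.9741

131.0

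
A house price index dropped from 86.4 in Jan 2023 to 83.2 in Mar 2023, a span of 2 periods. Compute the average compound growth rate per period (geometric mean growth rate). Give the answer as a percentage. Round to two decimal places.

-1.87%

Growth factor = (83.2/86.4)^(1/2) = (0.962963)^(1/2) = 0.981307
Growth rate = 0.981307 − 1 = -0.018693 = -1.8693%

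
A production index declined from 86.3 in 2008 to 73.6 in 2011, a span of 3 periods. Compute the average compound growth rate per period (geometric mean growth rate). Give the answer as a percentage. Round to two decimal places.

Growth factor = (73.6/86.3)^(1/3) = (0.852839)^(1/3) = 0.948322
Growth rate = 0.948322 − 1 = -0.051678 = -5.1678%

-5.17%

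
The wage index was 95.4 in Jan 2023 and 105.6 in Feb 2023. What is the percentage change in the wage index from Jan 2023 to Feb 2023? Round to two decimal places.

10.69%

Change = (105.6 − 95.4) / 95.4 × 100
       = 10.2 / 95.4 × 100 = 10.6918%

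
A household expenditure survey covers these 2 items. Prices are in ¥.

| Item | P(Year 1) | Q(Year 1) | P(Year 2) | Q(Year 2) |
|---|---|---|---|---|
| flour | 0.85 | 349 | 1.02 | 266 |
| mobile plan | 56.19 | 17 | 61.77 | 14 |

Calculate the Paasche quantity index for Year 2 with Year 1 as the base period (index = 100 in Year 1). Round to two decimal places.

Paasche quantity index uses current-period prices as weights.
ΣP(Year 2)·Q(Year 2) = 1.02×266 + 61.77×14 = 271.32 + 864.78 = 1136.1
ΣP(Year 2)·Q(Year 1) = 1.02×349 + 61.77×17 = 355.98 + 1050.09 = 1406.07
Index = 1136.1 / 1406.07 × 100 = 80.7997

80.80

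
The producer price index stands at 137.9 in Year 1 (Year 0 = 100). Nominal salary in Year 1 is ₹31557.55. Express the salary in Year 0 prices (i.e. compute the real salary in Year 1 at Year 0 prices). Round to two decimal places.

Real = Nominal ÷ (Index/100) = 31557.55 ÷ (137.9/100)
     = 31557.55 ÷ 1.379 = 22884.3727

22884.37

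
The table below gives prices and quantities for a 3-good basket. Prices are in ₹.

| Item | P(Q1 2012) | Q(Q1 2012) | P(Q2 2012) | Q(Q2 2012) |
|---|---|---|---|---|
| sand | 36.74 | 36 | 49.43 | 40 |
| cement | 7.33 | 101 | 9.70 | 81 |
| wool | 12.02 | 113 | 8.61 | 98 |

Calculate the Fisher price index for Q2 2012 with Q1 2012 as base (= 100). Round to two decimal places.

Laspeyres component (base-period weights):
ΣP(Q2 2012)Q(Q1 2012) = 49.43×36 + 9.70×101 + 8.61×113 = 1779.48 + 979.7 + 972.93 = 3732.11
ΣP(Q1 2012)Q(Q1 2012) = 36.74×36 + 7.33×101 + 12.02×113 = 1322.64 + 740.33 + 1358.26 = 3421.23
L = 3732.11 / 3421.23 × 100 = 109.0868
Paasche component (current-period weights):
ΣP(Q2 2012)Q(Q2 2012) = 49.43×40 + 9.70×81 + 8.61×98 = 1977.2 + 785.7 + 843.78 = 3606.68
ΣP(Q1 2012)Q(Q2 2012) = 36.74×40 + 7.33×81 + 12.02×98 = 1469.6 + 593.73 + 1177.96 = 3241.29
P = 3606.68 / 3241.29 × 100 = 111.2730
Fisher = √(L × P) = √(109.0868 × 111.2730) = 110.1745

110.17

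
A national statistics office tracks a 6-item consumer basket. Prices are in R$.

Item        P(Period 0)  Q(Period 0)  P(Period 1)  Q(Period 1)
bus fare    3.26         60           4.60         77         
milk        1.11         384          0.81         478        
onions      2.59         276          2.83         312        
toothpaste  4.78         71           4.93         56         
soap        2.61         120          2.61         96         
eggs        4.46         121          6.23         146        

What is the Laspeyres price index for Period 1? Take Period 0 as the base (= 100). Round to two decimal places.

110.13

Laspeyres price index uses base-period quantities as weights.
ΣP(Period 1)·Q(Period 0) = 4.60×60 + 0.81×384 + 2.83×276 + 4.93×71 + 2.61×120 + 6.23×121 = 276 + 311.04 + 781.08 + 350.03 + 313.2 + 753.83 = 2785.18
ΣP(Period 0)·Q(Period 0) = 3.26×60 + 1.11×384 + 2.59×276 + 4.78×71 + 2.61×120 + 4.46×121 = 195.6 + 426.24 + 714.84 + 339.38 + 313.2 + 539.66 = 2528.92
Index = 2785.18 / 2528.92 × 100 = 110.1332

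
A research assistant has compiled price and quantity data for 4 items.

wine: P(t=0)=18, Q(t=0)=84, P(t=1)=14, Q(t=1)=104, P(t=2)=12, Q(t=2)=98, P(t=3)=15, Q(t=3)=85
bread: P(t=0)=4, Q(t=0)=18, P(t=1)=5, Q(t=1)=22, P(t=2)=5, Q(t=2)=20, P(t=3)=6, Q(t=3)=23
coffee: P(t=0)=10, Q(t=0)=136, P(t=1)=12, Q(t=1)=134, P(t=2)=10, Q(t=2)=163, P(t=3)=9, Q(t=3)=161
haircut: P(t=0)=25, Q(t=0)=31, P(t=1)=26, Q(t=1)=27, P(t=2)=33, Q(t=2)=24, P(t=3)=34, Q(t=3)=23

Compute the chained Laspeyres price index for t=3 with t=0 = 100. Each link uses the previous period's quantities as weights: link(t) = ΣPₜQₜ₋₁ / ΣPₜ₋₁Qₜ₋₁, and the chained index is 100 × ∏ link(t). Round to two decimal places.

96.59

Link t=0→t=1:
ΣP(t=1)Q(t=0) = 14×84 + 5×18 + 12×136 + 26×31 = 1176 + 90 + 1632 + 806 = 3704
ΣP(t=0)Q(t=0) = 18×84 + 4×18 + 10×136 + 25×31 = 1512 + 72 + 1360 + 775 = 3719
link = 3704/3719 = 0.995967
Link t=1→t=2:
ΣP(t=2)Q(t=1) = 12×104 + 5×22 + 10×134 + 33×27 = 1248 + 110 + 1340 + 891 = 3589
ΣP(t=1)Q(t=1) = 14×104 + 5×22 + 12×134 + 26×27 = 1456 + 110 + 1608 + 702 = 3876
link = 3589/3876 = 0.925955
Link t=2→t=3:
ΣP(t=3)Q(t=2) = 15×98 + 6×20 + 9×163 + 34×24 = 1470 + 120 + 1467 + 816 = 3873
ΣP(t=2)Q(t=2) = 12×98 + 5×20 + 10×163 + 33×24 = 1176 + 100 + 1630 + 792 = 3698
link = 3873/3698 = 1.047323
Chained index = 100 × 0.995967 × 0.925955 × 1.047323 = 96.5862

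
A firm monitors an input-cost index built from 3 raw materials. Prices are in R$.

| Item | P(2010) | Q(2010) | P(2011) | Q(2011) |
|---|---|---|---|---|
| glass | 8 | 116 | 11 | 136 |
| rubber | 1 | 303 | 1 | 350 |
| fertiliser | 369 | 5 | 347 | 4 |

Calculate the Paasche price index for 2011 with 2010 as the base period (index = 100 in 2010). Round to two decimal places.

Paasche price index uses current-period quantities as weights.
ΣP(2011)·Q(2011) = 11×136 + 1×350 + 347×4 = 1496 + 350 + 1388 = 3234
ΣP(2010)·Q(2011) = 8×136 + 1×350 + 369×4 = 1088 + 350 + 1476 = 2914
Index = 3234 / 2914 × 100 = 110.9815

110.98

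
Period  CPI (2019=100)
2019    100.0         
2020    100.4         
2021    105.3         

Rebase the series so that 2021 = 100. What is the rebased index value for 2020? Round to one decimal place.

Rebased(2020) = 100.4 / 105.3 × 100 = 95.3466

95.3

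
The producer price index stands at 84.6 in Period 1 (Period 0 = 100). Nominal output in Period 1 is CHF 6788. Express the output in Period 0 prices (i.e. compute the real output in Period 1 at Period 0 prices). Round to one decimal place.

8023.6

Real = Nominal ÷ (Index/100) = 6788 ÷ (84.6/100)
     = 6788 ÷ 0.846 = 8023.6407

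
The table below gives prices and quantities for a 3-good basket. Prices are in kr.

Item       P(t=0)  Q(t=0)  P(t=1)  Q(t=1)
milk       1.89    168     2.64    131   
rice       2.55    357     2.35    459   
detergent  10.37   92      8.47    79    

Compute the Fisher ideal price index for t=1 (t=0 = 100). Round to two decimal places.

94.03

Laspeyres component (base-period weights):
ΣP(t=1)Q(t=0) = 2.64×168 + 2.35×357 + 8.47×92 = 443.52 + 838.95 + 779.24 = 2061.71
ΣP(t=0)Q(t=0) = 1.89×168 + 2.55×357 + 10.37×92 = 317.52 + 910.35 + 954.04 = 2181.91
L = 2061.71 / 2181.91 × 100 = 94.4911
Paasche component (current-period weights):
ΣP(t=1)Q(t=1) = 2.64×131 + 2.35×459 + 8.47×79 = 345.84 + 1078.65 + 669.13 = 2093.62
ΣP(t=0)Q(t=1) = 1.89×131 + 2.55×459 + 10.37×79 = 247.59 + 1170.45 + 819.23 = 2237.27
P = 2093.62 / 2237.27 × 100 = 93.5792
Fisher = √(L × P) = √(94.4911 × 93.5792) = 94.0340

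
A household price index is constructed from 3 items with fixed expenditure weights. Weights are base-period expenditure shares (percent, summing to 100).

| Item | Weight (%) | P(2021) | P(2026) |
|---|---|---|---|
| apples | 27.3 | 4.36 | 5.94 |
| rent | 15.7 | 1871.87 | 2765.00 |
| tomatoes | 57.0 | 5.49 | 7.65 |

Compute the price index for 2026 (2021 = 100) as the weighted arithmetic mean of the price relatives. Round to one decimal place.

apples: 27.3 × (5.94/4.36) = 27.3 × 1.362385 = 37.1931
rent: 15.7 × (2765.00/1871.87) = 15.7 × 1.477132 = 23.1910
tomatoes: 57.0 × (7.65/5.49) = 57.0 × 1.393443 = 79.4262
Index = Σ wᵢ·(p₁ᵢ/p₀ᵢ) = 37.1931 + 23.1910 + 79.4262 = 139.8103

139.8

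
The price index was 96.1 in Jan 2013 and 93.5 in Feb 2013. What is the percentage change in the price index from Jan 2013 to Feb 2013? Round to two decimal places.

Change = (93.5 − 96.1) / 96.1 × 100
       = -2.6 / 96.1 × 100 = -2.7055%

-2.71%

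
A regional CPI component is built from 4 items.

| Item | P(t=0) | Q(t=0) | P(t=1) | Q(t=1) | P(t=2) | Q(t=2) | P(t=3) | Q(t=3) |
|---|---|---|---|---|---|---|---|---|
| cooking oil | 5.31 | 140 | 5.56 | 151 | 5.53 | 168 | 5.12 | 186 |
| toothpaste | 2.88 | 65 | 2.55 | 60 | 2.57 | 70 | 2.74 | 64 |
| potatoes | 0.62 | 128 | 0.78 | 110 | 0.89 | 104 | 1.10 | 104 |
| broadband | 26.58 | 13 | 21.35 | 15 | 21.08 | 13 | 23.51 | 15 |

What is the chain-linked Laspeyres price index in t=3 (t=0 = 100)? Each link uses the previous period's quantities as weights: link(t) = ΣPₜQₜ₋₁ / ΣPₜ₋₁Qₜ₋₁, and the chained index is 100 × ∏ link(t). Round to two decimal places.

Link t=0→t=1:
ΣP(t=1)Q(t=0) = 5.56×140 + 2.55×65 + 0.78×128 + 21.35×13 = 778.4 + 165.75 + 99.84 + 277.55 = 1321.54
ΣP(t=0)Q(t=0) = 5.31×140 + 2.88×65 + 0.62×128 + 26.58×13 = 743.4 + 187.2 + 79.36 + 345.54 = 1355.5
link = 1321.54/1355.5 = 0.974947
Link t=1→t=2:
ΣP(t=2)Q(t=1) = 5.53×151 + 2.57×60 + 0.89×110 + 21.08×15 = 835.03 + 154.2 + 97.9 + 316.2 = 1403.33
ΣP(t=1)Q(t=1) = 5.56×151 + 2.55×60 + 0.78×110 + 21.35×15 = 839.56 + 153 + 85.8 + 320.25 = 1398.61
link = 1403.33/1398.61 = 1.003375
Link t=2→t=3:
ΣP(t=3)Q(t=2) = 5.12×168 + 2.74×70 + 1.10×104 + 23.51×13 = 860.16 + 191.8 + 114.4 + 305.63 = 1471.99
ΣP(t=2)Q(t=2) = 5.53×168 + 2.57×70 + 0.89×104 + 21.08×13 = 929.04 + 179.9 + 92.56 + 274.04 = 1475.54
link = 1471.99/1475.54 = 0.997594
Chained index = 100 × 0.974947 × 1.003375 × 0.997594 = 97.5883

97.59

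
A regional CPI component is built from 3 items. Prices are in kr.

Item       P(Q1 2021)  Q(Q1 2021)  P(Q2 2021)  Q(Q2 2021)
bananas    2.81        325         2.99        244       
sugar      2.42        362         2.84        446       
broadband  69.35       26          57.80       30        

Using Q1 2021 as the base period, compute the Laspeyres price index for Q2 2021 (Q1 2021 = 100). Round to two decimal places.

97.50

Laspeyres price index uses base-period quantities as weights.
ΣP(Q2 2021)·Q(Q1 2021) = 2.99×325 + 2.84×362 + 57.80×26 = 971.75 + 1028.08 + 1502.8 = 3502.63
ΣP(Q1 2021)·Q(Q1 2021) = 2.81×325 + 2.42×362 + 69.35×26 = 913.25 + 876.04 + 1803.1 = 3592.39
Index = 3502.63 / 3592.39 × 100 = 97.5014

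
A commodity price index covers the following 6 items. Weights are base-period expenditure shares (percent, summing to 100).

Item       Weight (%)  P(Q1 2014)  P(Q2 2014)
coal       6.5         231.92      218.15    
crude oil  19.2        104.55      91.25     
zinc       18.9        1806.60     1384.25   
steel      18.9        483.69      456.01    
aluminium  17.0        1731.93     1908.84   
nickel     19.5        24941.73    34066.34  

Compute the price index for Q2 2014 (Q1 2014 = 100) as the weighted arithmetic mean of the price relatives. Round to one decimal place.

100.5

coal: 6.5 × (218.15/231.92) = 6.5 × 0.940626 = 6.1141
crude oil: 19.2 × (91.25/104.55) = 19.2 × 0.872788 = 16.7575
zinc: 18.9 × (1384.25/1806.60) = 18.9 × 0.766218 = 14.4815
steel: 18.9 × (456.01/483.69) = 18.9 × 0.942773 = 17.8184
aluminium: 17.0 × (1908.84/1731.93) = 17.0 × 1.102146 = 18.7365
nickel: 19.5 × (34066.34/24941.73) = 19.5 × 1.365837 = 26.6338
Index = Σ wᵢ·(p₁ᵢ/p₀ᵢ) = 6.1141 + 16.7575 + 14.4815 + 17.8184 + 18.7365 + 26.6338 = 100.5419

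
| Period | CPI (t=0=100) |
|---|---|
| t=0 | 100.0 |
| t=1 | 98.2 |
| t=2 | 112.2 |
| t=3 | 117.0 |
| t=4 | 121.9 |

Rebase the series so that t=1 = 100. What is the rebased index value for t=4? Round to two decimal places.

Rebased(t=4) = 121.9 / 98.2 × 100 = 124.1344

124.13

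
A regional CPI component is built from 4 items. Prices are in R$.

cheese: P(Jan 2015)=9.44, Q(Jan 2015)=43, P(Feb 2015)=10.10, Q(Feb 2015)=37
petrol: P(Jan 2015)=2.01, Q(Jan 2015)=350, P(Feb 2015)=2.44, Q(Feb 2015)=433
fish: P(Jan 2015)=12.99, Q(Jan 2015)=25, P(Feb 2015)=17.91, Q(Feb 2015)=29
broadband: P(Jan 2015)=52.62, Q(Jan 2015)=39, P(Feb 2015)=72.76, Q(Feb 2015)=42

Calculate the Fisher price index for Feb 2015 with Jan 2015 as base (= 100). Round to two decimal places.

131.35

Laspeyres component (base-period weights):
ΣP(Feb 2015)Q(Jan 2015) = 10.10×43 + 2.44×350 + 17.91×25 + 72.76×39 = 434.3 + 854 + 447.75 + 2837.64 = 4573.69
ΣP(Jan 2015)Q(Jan 2015) = 9.44×43 + 2.01×350 + 12.99×25 + 52.62×39 = 405.92 + 703.5 + 324.75 + 2052.18 = 3486.35
L = 4573.69 / 3486.35 × 100 = 131.1885
Paasche component (current-period weights):
ΣP(Feb 2015)Q(Feb 2015) = 10.10×37 + 2.44×433 + 17.91×29 + 72.76×42 = 373.7 + 1056.52 + 519.39 + 3055.92 = 5005.53
ΣP(Jan 2015)Q(Feb 2015) = 9.44×37 + 2.01×433 + 12.99×29 + 52.62×42 = 349.28 + 870.33 + 376.71 + 2210.04 = 3806.36
P = 5005.53 / 3806.36 × 100 = 131.5044
Fisher = √(L × P) = √(131.1885 × 131.5044) = 131.3463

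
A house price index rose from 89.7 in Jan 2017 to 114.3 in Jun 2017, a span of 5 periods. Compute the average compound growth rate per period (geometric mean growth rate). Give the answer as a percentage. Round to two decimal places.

Growth factor = (114.3/89.7)^(1/5) = (1.274247)^(1/5) = 1.049665
Growth rate = 1.049665 − 1 = 0.049665 = 4.9665%

4.97%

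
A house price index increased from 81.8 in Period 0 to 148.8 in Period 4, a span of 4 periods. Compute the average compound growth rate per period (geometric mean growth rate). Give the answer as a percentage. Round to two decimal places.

16.13%

Growth factor = (148.8/81.8)^(1/4) = (1.819071)^(1/4) = 1.161348
Growth rate = 1.161348 − 1 = 0.161348 = 16.1348%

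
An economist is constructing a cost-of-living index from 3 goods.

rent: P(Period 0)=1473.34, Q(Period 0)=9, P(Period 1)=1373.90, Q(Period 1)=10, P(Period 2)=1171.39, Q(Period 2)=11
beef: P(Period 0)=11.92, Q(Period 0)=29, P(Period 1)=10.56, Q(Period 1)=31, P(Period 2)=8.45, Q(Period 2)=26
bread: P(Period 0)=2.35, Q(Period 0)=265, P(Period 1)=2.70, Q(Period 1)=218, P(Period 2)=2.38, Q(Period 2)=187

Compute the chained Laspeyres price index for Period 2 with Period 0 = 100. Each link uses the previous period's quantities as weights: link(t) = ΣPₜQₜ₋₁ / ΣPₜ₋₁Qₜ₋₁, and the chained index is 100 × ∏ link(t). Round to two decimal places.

Link Period 0→Period 1:
ΣP(Period 1)Q(Period 0) = 1373.90×9 + 10.56×29 + 2.70×265 = 12365.1 + 306.24 + 715.5 = 13386.84
ΣP(Period 0)Q(Period 0) = 1473.34×9 + 11.92×29 + 2.35×265 = 13260.06 + 345.68 + 622.75 = 14228.49
link = 13386.84/14228.49 = 0.940848
Link Period 1→Period 2:
ΣP(Period 2)Q(Period 1) = 1171.39×10 + 8.45×31 + 2.38×218 = 11713.9 + 261.95 + 518.84 = 12494.69
ΣP(Period 1)Q(Period 1) = 1373.90×10 + 10.56×31 + 2.70×218 = 13739 + 327.36 + 588.6 = 14654.96
link = 12494.69/14654.96 = 0.852591
Chained index = 100 × 0.940848 × 0.852591 = 80.2158

80.22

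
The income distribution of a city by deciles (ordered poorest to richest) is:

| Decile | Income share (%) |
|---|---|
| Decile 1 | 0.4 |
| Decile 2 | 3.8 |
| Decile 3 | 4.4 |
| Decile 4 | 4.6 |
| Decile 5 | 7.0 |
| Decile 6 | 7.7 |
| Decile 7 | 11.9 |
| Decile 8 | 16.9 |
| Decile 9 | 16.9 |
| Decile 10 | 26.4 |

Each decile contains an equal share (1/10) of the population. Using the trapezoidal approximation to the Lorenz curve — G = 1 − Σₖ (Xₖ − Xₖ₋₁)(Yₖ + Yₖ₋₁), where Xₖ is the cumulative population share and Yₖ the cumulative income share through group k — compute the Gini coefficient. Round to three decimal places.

Cumulative income shares Yₖ: 0.0040, 0.0420, 0.0860, 0.1320, 0.2020, 0.2790, 0.3980, 0.5670, 0.7360, 1.0000
Σ (Xₖ−Xₖ₋₁)(Yₖ+Yₖ₋₁) = (1/10)(0.0040+0.0000) + (1/10)(0.0420+0.0040) + (1/10)(0.0860+0.0420) + (1/10)(0.1320+0.0860) + (1/10)(0.2020+0.1320) + (1/10)(0.2790+0.2020) + (1/10)(0.3980+0.2790) + (1/10)(0.5670+0.3980) + (1/10)(0.7360+0.5670) + (1/10)(1.0000+0.7360)
  = 0.0004 + 0.0046 + 0.0128 + 0.0218 + 0.0334 + 0.0481 + 0.0677 + 0.0965 + 0.1303 + 0.1736 = 0.5892
G = 1 − 0.5892 = 0.4108

0.411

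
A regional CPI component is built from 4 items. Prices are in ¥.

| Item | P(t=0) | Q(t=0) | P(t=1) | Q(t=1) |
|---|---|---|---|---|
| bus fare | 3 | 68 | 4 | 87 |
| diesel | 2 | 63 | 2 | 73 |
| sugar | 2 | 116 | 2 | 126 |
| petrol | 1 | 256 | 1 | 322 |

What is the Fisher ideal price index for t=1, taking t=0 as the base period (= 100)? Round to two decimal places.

108.59

Laspeyres component (base-period weights):
ΣP(t=1)Q(t=0) = 4×68 + 2×63 + 2×116 + 1×256 = 272 + 126 + 232 + 256 = 886
ΣP(t=0)Q(t=0) = 3×68 + 2×63 + 2×116 + 1×256 = 204 + 126 + 232 + 256 = 818
L = 886 / 818 × 100 = 108.3130
Paasche component (current-period weights):
ΣP(t=1)Q(t=1) = 4×87 + 2×73 + 2×126 + 1×322 = 348 + 146 + 252 + 322 = 1068
ΣP(t=0)Q(t=1) = 3×87 + 2×73 + 2×126 + 1×322 = 261 + 146 + 252 + 322 = 981
P = 1068 / 981 × 100 = 108.8685
Fisher = √(L × P) = √(108.3130 × 108.8685) = 108.5904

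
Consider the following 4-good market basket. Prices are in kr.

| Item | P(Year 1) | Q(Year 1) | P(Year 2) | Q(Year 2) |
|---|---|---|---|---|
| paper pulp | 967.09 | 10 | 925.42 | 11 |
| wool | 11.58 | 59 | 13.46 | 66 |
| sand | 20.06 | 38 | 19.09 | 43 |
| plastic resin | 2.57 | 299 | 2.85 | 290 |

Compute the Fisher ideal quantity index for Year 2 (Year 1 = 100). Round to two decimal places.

Laspeyres component (base-period weights):
ΣP(Year 1)Q(Year 2) = 967.09×11 + 11.58×66 + 20.06×43 + 2.57×290 = 10637.99 + 764.28 + 862.58 + 745.3 = 13010.15
ΣP(Year 1)Q(Year 1) = 967.09×10 + 11.58×59 + 20.06×38 + 2.57×299 = 9670.9 + 683.22 + 762.28 + 768.43 = 11884.83
L = 13010.15 / 11884.83 × 100 = 109.4685
Paasche component (current-period weights):
ΣP(Year 2)Q(Year 2) = 925.42×11 + 13.46×66 + 19.09×43 + 2.85×290 = 10179.62 + 888.36 + 820.87 + 826.5 = 12715.35
ΣP(Year 2)Q(Year 1) = 925.42×10 + 13.46×59 + 19.09×38 + 2.85×299 = 9254.2 + 794.14 + 725.42 + 852.15 = 11625.91
P = 12715.35 / 11625.91 × 100 = 109.3708
Fisher = √(L × P) = √(109.4685 × 109.3708) = 109.4197

109.42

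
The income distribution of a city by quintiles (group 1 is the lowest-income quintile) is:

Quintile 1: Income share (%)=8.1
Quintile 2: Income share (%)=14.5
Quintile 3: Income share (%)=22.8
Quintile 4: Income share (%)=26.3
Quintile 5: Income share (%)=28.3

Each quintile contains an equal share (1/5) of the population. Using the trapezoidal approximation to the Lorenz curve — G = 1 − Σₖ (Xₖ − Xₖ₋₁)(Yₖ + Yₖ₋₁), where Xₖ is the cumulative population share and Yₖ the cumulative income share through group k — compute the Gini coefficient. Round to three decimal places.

Cumulative income shares Yₖ: 0.0810, 0.2260, 0.4540, 0.7170, 1.0000
Σ (Xₖ−Xₖ₋₁)(Yₖ+Yₖ₋₁) = (1/5)(0.0810+0.0000) + (1/5)(0.2260+0.0810) + (1/5)(0.4540+0.2260) + (1/5)(0.7170+0.4540) + (1/5)(1.0000+0.7170)
  = 0.0162 + 0.0614 + 0.1360 + 0.2342 + 0.3434 = 0.7912
G = 1 − 0.7912 = 0.2088

0.209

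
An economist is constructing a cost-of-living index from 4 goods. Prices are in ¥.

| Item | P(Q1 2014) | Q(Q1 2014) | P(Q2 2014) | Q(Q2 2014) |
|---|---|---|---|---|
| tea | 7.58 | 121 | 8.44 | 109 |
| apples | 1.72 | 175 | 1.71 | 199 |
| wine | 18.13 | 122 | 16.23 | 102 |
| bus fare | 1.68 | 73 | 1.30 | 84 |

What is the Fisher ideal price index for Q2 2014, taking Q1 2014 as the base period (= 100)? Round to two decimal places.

Laspeyres component (base-period weights):
ΣP(Q2 2014)Q(Q1 2014) = 8.44×121 + 1.71×175 + 16.23×122 + 1.30×73 = 1021.24 + 299.25 + 1980.06 + 94.9 = 3395.45
ΣP(Q1 2014)Q(Q1 2014) = 7.58×121 + 1.72×175 + 18.13×122 + 1.68×73 = 917.18 + 301 + 2211.86 + 122.64 = 3552.68
L = 3395.45 / 3552.68 × 100 = 95.5743
Paasche component (current-period weights):
ΣP(Q2 2014)Q(Q2 2014) = 8.44×109 + 1.71×199 + 16.23×102 + 1.30×84 = 919.96 + 340.29 + 1655.46 + 109.2 = 3024.91
ΣP(Q1 2014)Q(Q2 2014) = 7.58×109 + 1.72×199 + 18.13×102 + 1.68×84 = 826.22 + 342.28 + 1849.26 + 141.12 = 3158.88
P = 3024.91 / 3158.88 × 100 = 95.7589
Fisher = √(L × P) = √(95.5743 × 95.7589) = 95.6666

95.67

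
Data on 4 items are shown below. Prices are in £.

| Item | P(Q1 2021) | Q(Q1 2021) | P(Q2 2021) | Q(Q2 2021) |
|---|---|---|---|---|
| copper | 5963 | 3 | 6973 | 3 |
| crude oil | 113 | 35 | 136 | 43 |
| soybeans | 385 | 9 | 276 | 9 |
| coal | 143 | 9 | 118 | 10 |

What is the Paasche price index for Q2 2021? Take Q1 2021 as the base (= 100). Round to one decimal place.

110.1

Paasche price index uses current-period quantities as weights.
ΣP(Q2 2021)·Q(Q2 2021) = 6973×3 + 136×43 + 276×9 + 118×10 = 20919 + 5848 + 2484 + 1180 = 30431
ΣP(Q1 2021)·Q(Q2 2021) = 5963×3 + 113×43 + 385×9 + 143×10 = 17889 + 4859 + 3465 + 1430 = 27643
Index = 30431 / 27643 × 100 = 110.0857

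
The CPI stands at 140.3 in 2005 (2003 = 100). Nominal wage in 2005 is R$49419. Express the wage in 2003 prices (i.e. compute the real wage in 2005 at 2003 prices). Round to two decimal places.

Real = Nominal ÷ (Index/100) = 49419 ÷ (140.3/100)
     = 49419 ÷ 1.403 = 35223.8061

35223.81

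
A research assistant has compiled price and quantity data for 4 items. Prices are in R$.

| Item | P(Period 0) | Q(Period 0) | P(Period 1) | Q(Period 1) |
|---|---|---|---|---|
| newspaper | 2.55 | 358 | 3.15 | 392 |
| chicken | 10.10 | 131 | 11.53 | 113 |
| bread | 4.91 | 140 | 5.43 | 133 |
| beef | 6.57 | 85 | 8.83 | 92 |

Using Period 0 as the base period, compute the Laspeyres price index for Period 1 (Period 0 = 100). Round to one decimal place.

Laspeyres price index uses base-period quantities as weights.
ΣP(Period 1)·Q(Period 0) = 3.15×358 + 11.53×131 + 5.43×140 + 8.83×85 = 1127.7 + 1510.43 + 760.2 + 750.55 = 4148.88
ΣP(Period 0)·Q(Period 0) = 2.55×358 + 10.10×131 + 4.91×140 + 6.57×85 = 912.9 + 1323.1 + 687.4 + 558.45 = 3481.85
Index = 4148.88 / 3481.85 × 100 = 119.1573

119.2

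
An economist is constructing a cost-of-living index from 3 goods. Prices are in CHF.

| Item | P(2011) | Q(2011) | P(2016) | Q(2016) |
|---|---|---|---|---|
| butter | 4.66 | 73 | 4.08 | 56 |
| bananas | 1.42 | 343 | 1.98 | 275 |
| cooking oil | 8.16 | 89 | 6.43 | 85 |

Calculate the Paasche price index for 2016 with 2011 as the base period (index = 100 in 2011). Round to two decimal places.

Paasche price index uses current-period quantities as weights.
ΣP(2016)·Q(2016) = 4.08×56 + 1.98×275 + 6.43×85 = 228.48 + 544.5 + 546.55 = 1319.53
ΣP(2011)·Q(2016) = 4.66×56 + 1.42×275 + 8.16×85 = 260.96 + 390.5 + 693.6 = 1345.06
Index = 1319.53 / 1345.06 × 100 = 98.1019

98.10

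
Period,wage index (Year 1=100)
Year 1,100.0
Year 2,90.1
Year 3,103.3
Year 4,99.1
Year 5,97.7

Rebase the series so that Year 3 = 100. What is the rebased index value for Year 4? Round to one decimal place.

95.9

Rebased(Year 4) = 99.1 / 103.3 × 100 = 95.9342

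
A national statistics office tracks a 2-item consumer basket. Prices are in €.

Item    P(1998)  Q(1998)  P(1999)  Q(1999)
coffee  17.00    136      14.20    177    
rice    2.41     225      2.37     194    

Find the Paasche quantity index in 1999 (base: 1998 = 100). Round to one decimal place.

120.6

Paasche quantity index uses current-period prices as weights.
ΣP(1999)·Q(1999) = 14.20×177 + 2.37×194 = 2513.4 + 459.78 = 2973.18
ΣP(1999)·Q(1998) = 14.20×136 + 2.37×225 = 1931.2 + 533.25 = 2464.45
Index = 2973.18 / 2464.45 × 100 = 120.6427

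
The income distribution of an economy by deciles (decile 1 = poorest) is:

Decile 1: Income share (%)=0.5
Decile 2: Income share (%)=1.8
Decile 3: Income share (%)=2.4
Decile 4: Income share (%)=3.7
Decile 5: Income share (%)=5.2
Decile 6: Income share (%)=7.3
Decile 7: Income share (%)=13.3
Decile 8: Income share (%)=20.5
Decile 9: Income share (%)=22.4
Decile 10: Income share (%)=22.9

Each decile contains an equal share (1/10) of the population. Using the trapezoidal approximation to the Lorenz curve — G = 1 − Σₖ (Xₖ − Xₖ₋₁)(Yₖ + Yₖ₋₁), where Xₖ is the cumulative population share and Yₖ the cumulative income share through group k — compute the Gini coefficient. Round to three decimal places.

0.467

Cumulative income shares Yₖ: 0.0050, 0.0230, 0.0470, 0.0840, 0.1360, 0.2090, 0.3420, 0.5470, 0.7710, 1.0000
Σ (Xₖ−Xₖ₋₁)(Yₖ+Yₖ₋₁) = (1/10)(0.0050+0.0000) + (1/10)(0.0230+0.0050) + (1/10)(0.0470+0.0230) + (1/10)(0.0840+0.0470) + (1/10)(0.1360+0.0840) + (1/10)(0.2090+0.1360) + (1/10)(0.3420+0.2090) + (1/10)(0.5470+0.3420) + (1/10)(0.7710+0.5470) + (1/10)(1.0000+0.7710)
  = 0.0005 + 0.0028 + 0.0070 + 0.0131 + 0.0220 + 0.0345 + 0.0551 + 0.0889 + 0.1318 + 0.1771 = 0.5328
G = 1 − 0.5328 = 0.4672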